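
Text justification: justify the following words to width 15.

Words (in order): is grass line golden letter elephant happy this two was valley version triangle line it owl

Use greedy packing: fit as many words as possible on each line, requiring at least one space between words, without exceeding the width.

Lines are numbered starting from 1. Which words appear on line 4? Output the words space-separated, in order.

Line 1: ['is', 'grass', 'line'] (min_width=13, slack=2)
Line 2: ['golden', 'letter'] (min_width=13, slack=2)
Line 3: ['elephant', 'happy'] (min_width=14, slack=1)
Line 4: ['this', 'two', 'was'] (min_width=12, slack=3)
Line 5: ['valley', 'version'] (min_width=14, slack=1)
Line 6: ['triangle', 'line'] (min_width=13, slack=2)
Line 7: ['it', 'owl'] (min_width=6, slack=9)

Answer: this two was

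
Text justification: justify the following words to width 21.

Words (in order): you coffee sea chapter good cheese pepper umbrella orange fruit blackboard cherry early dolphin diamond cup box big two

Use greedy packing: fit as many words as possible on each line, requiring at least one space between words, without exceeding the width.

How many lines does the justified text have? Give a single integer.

Answer: 7

Derivation:
Line 1: ['you', 'coffee', 'sea'] (min_width=14, slack=7)
Line 2: ['chapter', 'good', 'cheese'] (min_width=19, slack=2)
Line 3: ['pepper', 'umbrella'] (min_width=15, slack=6)
Line 4: ['orange', 'fruit'] (min_width=12, slack=9)
Line 5: ['blackboard', 'cherry'] (min_width=17, slack=4)
Line 6: ['early', 'dolphin', 'diamond'] (min_width=21, slack=0)
Line 7: ['cup', 'box', 'big', 'two'] (min_width=15, slack=6)
Total lines: 7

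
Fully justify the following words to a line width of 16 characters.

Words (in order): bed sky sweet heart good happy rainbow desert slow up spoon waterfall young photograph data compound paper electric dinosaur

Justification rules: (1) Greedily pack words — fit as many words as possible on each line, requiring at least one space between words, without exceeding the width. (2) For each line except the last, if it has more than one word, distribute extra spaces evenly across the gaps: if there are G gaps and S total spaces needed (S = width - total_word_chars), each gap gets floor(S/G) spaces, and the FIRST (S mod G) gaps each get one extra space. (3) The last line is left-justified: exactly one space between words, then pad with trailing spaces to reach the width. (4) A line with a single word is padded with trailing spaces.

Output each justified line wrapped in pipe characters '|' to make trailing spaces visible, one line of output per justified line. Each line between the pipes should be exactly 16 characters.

Answer: |bed   sky  sweet|
|heart good happy|
|rainbow   desert|
|slow   up  spoon|
|waterfall  young|
|photograph  data|
|compound   paper|
|electric        |
|dinosaur        |

Derivation:
Line 1: ['bed', 'sky', 'sweet'] (min_width=13, slack=3)
Line 2: ['heart', 'good', 'happy'] (min_width=16, slack=0)
Line 3: ['rainbow', 'desert'] (min_width=14, slack=2)
Line 4: ['slow', 'up', 'spoon'] (min_width=13, slack=3)
Line 5: ['waterfall', 'young'] (min_width=15, slack=1)
Line 6: ['photograph', 'data'] (min_width=15, slack=1)
Line 7: ['compound', 'paper'] (min_width=14, slack=2)
Line 8: ['electric'] (min_width=8, slack=8)
Line 9: ['dinosaur'] (min_width=8, slack=8)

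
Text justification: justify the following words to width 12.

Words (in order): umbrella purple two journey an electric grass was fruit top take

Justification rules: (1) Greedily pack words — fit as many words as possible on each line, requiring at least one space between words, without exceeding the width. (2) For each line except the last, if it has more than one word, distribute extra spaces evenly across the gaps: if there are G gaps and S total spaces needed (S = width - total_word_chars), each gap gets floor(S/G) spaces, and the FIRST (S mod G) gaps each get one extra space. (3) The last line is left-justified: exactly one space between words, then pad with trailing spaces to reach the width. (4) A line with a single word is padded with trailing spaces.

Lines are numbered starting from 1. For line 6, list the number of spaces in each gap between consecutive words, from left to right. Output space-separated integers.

Answer: 4

Derivation:
Line 1: ['umbrella'] (min_width=8, slack=4)
Line 2: ['purple', 'two'] (min_width=10, slack=2)
Line 3: ['journey', 'an'] (min_width=10, slack=2)
Line 4: ['electric'] (min_width=8, slack=4)
Line 5: ['grass', 'was'] (min_width=9, slack=3)
Line 6: ['fruit', 'top'] (min_width=9, slack=3)
Line 7: ['take'] (min_width=4, slack=8)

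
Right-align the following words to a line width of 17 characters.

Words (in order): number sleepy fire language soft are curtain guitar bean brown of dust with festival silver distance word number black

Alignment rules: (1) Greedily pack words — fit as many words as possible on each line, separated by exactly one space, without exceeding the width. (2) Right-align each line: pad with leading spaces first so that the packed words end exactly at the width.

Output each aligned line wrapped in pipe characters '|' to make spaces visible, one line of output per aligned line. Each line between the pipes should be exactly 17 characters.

Answer: |    number sleepy|
|    fire language|
| soft are curtain|
|guitar bean brown|
|     of dust with|
|  festival silver|
|    distance word|
|     number black|

Derivation:
Line 1: ['number', 'sleepy'] (min_width=13, slack=4)
Line 2: ['fire', 'language'] (min_width=13, slack=4)
Line 3: ['soft', 'are', 'curtain'] (min_width=16, slack=1)
Line 4: ['guitar', 'bean', 'brown'] (min_width=17, slack=0)
Line 5: ['of', 'dust', 'with'] (min_width=12, slack=5)
Line 6: ['festival', 'silver'] (min_width=15, slack=2)
Line 7: ['distance', 'word'] (min_width=13, slack=4)
Line 8: ['number', 'black'] (min_width=12, slack=5)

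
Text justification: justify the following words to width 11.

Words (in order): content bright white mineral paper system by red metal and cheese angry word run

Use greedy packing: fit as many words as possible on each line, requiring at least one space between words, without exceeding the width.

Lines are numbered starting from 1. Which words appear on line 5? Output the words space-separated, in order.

Answer: paper

Derivation:
Line 1: ['content'] (min_width=7, slack=4)
Line 2: ['bright'] (min_width=6, slack=5)
Line 3: ['white'] (min_width=5, slack=6)
Line 4: ['mineral'] (min_width=7, slack=4)
Line 5: ['paper'] (min_width=5, slack=6)
Line 6: ['system', 'by'] (min_width=9, slack=2)
Line 7: ['red', 'metal'] (min_width=9, slack=2)
Line 8: ['and', 'cheese'] (min_width=10, slack=1)
Line 9: ['angry', 'word'] (min_width=10, slack=1)
Line 10: ['run'] (min_width=3, slack=8)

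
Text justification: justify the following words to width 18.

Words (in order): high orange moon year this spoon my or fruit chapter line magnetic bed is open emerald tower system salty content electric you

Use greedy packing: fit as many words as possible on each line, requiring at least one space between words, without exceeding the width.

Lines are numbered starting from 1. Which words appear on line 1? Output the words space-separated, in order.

Answer: high orange moon

Derivation:
Line 1: ['high', 'orange', 'moon'] (min_width=16, slack=2)
Line 2: ['year', 'this', 'spoon', 'my'] (min_width=18, slack=0)
Line 3: ['or', 'fruit', 'chapter'] (min_width=16, slack=2)
Line 4: ['line', 'magnetic', 'bed'] (min_width=17, slack=1)
Line 5: ['is', 'open', 'emerald'] (min_width=15, slack=3)
Line 6: ['tower', 'system', 'salty'] (min_width=18, slack=0)
Line 7: ['content', 'electric'] (min_width=16, slack=2)
Line 8: ['you'] (min_width=3, slack=15)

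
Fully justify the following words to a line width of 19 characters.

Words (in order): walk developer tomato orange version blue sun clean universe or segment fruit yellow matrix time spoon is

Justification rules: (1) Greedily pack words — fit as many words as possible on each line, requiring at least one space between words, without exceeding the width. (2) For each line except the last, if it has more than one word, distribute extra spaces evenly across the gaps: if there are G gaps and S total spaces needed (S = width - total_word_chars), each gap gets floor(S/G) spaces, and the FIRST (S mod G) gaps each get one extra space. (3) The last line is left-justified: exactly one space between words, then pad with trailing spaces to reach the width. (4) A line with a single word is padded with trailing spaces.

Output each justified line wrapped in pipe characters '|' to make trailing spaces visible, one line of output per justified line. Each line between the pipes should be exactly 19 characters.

Answer: |walk      developer|
|tomato       orange|
|version   blue  sun|
|clean  universe  or|
|segment       fruit|
|yellow  matrix time|
|spoon is           |

Derivation:
Line 1: ['walk', 'developer'] (min_width=14, slack=5)
Line 2: ['tomato', 'orange'] (min_width=13, slack=6)
Line 3: ['version', 'blue', 'sun'] (min_width=16, slack=3)
Line 4: ['clean', 'universe', 'or'] (min_width=17, slack=2)
Line 5: ['segment', 'fruit'] (min_width=13, slack=6)
Line 6: ['yellow', 'matrix', 'time'] (min_width=18, slack=1)
Line 7: ['spoon', 'is'] (min_width=8, slack=11)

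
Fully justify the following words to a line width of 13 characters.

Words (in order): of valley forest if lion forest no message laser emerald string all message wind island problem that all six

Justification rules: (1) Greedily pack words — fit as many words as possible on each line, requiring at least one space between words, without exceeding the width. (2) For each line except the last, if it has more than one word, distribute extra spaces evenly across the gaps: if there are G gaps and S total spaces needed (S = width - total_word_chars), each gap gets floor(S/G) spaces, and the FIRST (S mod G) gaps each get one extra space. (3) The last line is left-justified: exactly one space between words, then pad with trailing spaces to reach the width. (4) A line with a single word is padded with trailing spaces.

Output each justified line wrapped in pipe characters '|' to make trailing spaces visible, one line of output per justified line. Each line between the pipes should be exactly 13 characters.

Answer: |of     valley|
|forest     if|
|lion   forest|
|no    message|
|laser emerald|
|string    all|
|message  wind|
|island       |
|problem  that|
|all six      |

Derivation:
Line 1: ['of', 'valley'] (min_width=9, slack=4)
Line 2: ['forest', 'if'] (min_width=9, slack=4)
Line 3: ['lion', 'forest'] (min_width=11, slack=2)
Line 4: ['no', 'message'] (min_width=10, slack=3)
Line 5: ['laser', 'emerald'] (min_width=13, slack=0)
Line 6: ['string', 'all'] (min_width=10, slack=3)
Line 7: ['message', 'wind'] (min_width=12, slack=1)
Line 8: ['island'] (min_width=6, slack=7)
Line 9: ['problem', 'that'] (min_width=12, slack=1)
Line 10: ['all', 'six'] (min_width=7, slack=6)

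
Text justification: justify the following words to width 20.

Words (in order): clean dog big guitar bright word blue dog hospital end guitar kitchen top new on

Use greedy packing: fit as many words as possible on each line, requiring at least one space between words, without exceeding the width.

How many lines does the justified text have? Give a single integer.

Answer: 4

Derivation:
Line 1: ['clean', 'dog', 'big', 'guitar'] (min_width=20, slack=0)
Line 2: ['bright', 'word', 'blue', 'dog'] (min_width=20, slack=0)
Line 3: ['hospital', 'end', 'guitar'] (min_width=19, slack=1)
Line 4: ['kitchen', 'top', 'new', 'on'] (min_width=18, slack=2)
Total lines: 4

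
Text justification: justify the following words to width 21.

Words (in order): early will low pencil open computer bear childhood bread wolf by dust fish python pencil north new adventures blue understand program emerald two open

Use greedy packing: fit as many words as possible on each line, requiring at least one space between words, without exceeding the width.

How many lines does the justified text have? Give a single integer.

Answer: 8

Derivation:
Line 1: ['early', 'will', 'low', 'pencil'] (min_width=21, slack=0)
Line 2: ['open', 'computer', 'bear'] (min_width=18, slack=3)
Line 3: ['childhood', 'bread', 'wolf'] (min_width=20, slack=1)
Line 4: ['by', 'dust', 'fish', 'python'] (min_width=19, slack=2)
Line 5: ['pencil', 'north', 'new'] (min_width=16, slack=5)
Line 6: ['adventures', 'blue'] (min_width=15, slack=6)
Line 7: ['understand', 'program'] (min_width=18, slack=3)
Line 8: ['emerald', 'two', 'open'] (min_width=16, slack=5)
Total lines: 8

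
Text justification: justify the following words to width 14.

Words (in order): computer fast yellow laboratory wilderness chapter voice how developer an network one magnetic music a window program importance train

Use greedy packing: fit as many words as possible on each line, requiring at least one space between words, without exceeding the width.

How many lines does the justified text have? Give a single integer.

Line 1: ['computer', 'fast'] (min_width=13, slack=1)
Line 2: ['yellow'] (min_width=6, slack=8)
Line 3: ['laboratory'] (min_width=10, slack=4)
Line 4: ['wilderness'] (min_width=10, slack=4)
Line 5: ['chapter', 'voice'] (min_width=13, slack=1)
Line 6: ['how', 'developer'] (min_width=13, slack=1)
Line 7: ['an', 'network', 'one'] (min_width=14, slack=0)
Line 8: ['magnetic', 'music'] (min_width=14, slack=0)
Line 9: ['a', 'window'] (min_width=8, slack=6)
Line 10: ['program'] (min_width=7, slack=7)
Line 11: ['importance'] (min_width=10, slack=4)
Line 12: ['train'] (min_width=5, slack=9)
Total lines: 12

Answer: 12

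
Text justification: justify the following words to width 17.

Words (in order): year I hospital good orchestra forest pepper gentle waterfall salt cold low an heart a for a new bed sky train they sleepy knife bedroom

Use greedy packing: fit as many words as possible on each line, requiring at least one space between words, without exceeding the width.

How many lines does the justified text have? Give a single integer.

Answer: 9

Derivation:
Line 1: ['year', 'I', 'hospital'] (min_width=15, slack=2)
Line 2: ['good', 'orchestra'] (min_width=14, slack=3)
Line 3: ['forest', 'pepper'] (min_width=13, slack=4)
Line 4: ['gentle', 'waterfall'] (min_width=16, slack=1)
Line 5: ['salt', 'cold', 'low', 'an'] (min_width=16, slack=1)
Line 6: ['heart', 'a', 'for', 'a', 'new'] (min_width=17, slack=0)
Line 7: ['bed', 'sky', 'train'] (min_width=13, slack=4)
Line 8: ['they', 'sleepy', 'knife'] (min_width=17, slack=0)
Line 9: ['bedroom'] (min_width=7, slack=10)
Total lines: 9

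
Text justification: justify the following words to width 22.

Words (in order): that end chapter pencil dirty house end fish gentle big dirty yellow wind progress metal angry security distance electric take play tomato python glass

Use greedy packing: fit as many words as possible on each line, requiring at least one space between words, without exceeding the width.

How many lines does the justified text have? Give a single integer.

Line 1: ['that', 'end', 'chapter'] (min_width=16, slack=6)
Line 2: ['pencil', 'dirty', 'house', 'end'] (min_width=22, slack=0)
Line 3: ['fish', 'gentle', 'big', 'dirty'] (min_width=21, slack=1)
Line 4: ['yellow', 'wind', 'progress'] (min_width=20, slack=2)
Line 5: ['metal', 'angry', 'security'] (min_width=20, slack=2)
Line 6: ['distance', 'electric', 'take'] (min_width=22, slack=0)
Line 7: ['play', 'tomato', 'python'] (min_width=18, slack=4)
Line 8: ['glass'] (min_width=5, slack=17)
Total lines: 8

Answer: 8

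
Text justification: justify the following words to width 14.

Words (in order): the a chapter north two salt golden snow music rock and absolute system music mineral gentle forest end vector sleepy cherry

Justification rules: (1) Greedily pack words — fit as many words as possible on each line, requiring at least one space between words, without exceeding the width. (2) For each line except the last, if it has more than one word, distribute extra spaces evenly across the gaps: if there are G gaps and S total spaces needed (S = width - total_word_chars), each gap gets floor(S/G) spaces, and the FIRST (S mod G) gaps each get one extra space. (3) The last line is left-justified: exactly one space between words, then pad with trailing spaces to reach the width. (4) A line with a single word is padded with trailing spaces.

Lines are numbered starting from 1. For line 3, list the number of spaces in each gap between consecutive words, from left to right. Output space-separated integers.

Line 1: ['the', 'a', 'chapter'] (min_width=13, slack=1)
Line 2: ['north', 'two', 'salt'] (min_width=14, slack=0)
Line 3: ['golden', 'snow'] (min_width=11, slack=3)
Line 4: ['music', 'rock', 'and'] (min_width=14, slack=0)
Line 5: ['absolute'] (min_width=8, slack=6)
Line 6: ['system', 'music'] (min_width=12, slack=2)
Line 7: ['mineral', 'gentle'] (min_width=14, slack=0)
Line 8: ['forest', 'end'] (min_width=10, slack=4)
Line 9: ['vector', 'sleepy'] (min_width=13, slack=1)
Line 10: ['cherry'] (min_width=6, slack=8)

Answer: 4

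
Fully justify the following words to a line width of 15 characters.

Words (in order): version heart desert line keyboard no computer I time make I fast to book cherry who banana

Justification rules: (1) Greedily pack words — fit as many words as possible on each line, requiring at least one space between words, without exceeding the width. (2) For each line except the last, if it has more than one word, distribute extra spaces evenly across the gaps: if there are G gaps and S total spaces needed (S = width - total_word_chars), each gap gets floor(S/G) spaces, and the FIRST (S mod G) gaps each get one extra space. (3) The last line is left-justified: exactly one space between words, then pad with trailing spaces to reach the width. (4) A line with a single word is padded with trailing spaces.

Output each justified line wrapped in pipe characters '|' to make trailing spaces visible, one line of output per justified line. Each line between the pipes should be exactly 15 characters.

Line 1: ['version', 'heart'] (min_width=13, slack=2)
Line 2: ['desert', 'line'] (min_width=11, slack=4)
Line 3: ['keyboard', 'no'] (min_width=11, slack=4)
Line 4: ['computer', 'I', 'time'] (min_width=15, slack=0)
Line 5: ['make', 'I', 'fast', 'to'] (min_width=14, slack=1)
Line 6: ['book', 'cherry', 'who'] (min_width=15, slack=0)
Line 7: ['banana'] (min_width=6, slack=9)

Answer: |version   heart|
|desert     line|
|keyboard     no|
|computer I time|
|make  I fast to|
|book cherry who|
|banana         |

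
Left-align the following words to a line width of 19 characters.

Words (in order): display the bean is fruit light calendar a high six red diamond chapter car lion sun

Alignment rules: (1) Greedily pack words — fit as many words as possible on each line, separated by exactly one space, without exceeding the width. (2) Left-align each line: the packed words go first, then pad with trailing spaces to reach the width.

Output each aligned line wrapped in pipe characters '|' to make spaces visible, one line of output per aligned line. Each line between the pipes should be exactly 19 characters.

Line 1: ['display', 'the', 'bean', 'is'] (min_width=19, slack=0)
Line 2: ['fruit', 'light'] (min_width=11, slack=8)
Line 3: ['calendar', 'a', 'high', 'six'] (min_width=19, slack=0)
Line 4: ['red', 'diamond', 'chapter'] (min_width=19, slack=0)
Line 5: ['car', 'lion', 'sun'] (min_width=12, slack=7)

Answer: |display the bean is|
|fruit light        |
|calendar a high six|
|red diamond chapter|
|car lion sun       |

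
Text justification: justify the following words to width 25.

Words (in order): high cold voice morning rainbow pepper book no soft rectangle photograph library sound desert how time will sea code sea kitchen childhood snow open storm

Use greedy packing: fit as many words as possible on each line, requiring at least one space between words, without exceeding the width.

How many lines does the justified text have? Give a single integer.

Line 1: ['high', 'cold', 'voice', 'morning'] (min_width=23, slack=2)
Line 2: ['rainbow', 'pepper', 'book', 'no'] (min_width=22, slack=3)
Line 3: ['soft', 'rectangle', 'photograph'] (min_width=25, slack=0)
Line 4: ['library', 'sound', 'desert', 'how'] (min_width=24, slack=1)
Line 5: ['time', 'will', 'sea', 'code', 'sea'] (min_width=22, slack=3)
Line 6: ['kitchen', 'childhood', 'snow'] (min_width=22, slack=3)
Line 7: ['open', 'storm'] (min_width=10, slack=15)
Total lines: 7

Answer: 7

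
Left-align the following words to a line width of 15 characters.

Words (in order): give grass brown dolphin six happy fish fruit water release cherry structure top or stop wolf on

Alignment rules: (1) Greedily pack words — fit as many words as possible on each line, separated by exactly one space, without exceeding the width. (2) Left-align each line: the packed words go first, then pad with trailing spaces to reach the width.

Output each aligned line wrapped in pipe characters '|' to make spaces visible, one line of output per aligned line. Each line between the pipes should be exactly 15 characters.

Line 1: ['give', 'grass'] (min_width=10, slack=5)
Line 2: ['brown', 'dolphin'] (min_width=13, slack=2)
Line 3: ['six', 'happy', 'fish'] (min_width=14, slack=1)
Line 4: ['fruit', 'water'] (min_width=11, slack=4)
Line 5: ['release', 'cherry'] (min_width=14, slack=1)
Line 6: ['structure', 'top'] (min_width=13, slack=2)
Line 7: ['or', 'stop', 'wolf', 'on'] (min_width=15, slack=0)

Answer: |give grass     |
|brown dolphin  |
|six happy fish |
|fruit water    |
|release cherry |
|structure top  |
|or stop wolf on|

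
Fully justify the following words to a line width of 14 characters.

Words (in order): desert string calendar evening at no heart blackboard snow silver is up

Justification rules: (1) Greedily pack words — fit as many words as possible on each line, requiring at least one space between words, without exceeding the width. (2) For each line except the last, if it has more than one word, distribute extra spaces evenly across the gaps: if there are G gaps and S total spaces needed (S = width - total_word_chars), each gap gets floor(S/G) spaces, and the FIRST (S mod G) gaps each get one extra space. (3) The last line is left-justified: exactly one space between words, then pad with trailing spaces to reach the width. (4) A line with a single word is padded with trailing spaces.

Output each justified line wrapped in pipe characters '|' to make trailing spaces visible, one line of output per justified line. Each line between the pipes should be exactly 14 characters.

Answer: |desert  string|
|calendar      |
|evening  at no|
|heart         |
|blackboard    |
|snow silver is|
|up            |

Derivation:
Line 1: ['desert', 'string'] (min_width=13, slack=1)
Line 2: ['calendar'] (min_width=8, slack=6)
Line 3: ['evening', 'at', 'no'] (min_width=13, slack=1)
Line 4: ['heart'] (min_width=5, slack=9)
Line 5: ['blackboard'] (min_width=10, slack=4)
Line 6: ['snow', 'silver', 'is'] (min_width=14, slack=0)
Line 7: ['up'] (min_width=2, slack=12)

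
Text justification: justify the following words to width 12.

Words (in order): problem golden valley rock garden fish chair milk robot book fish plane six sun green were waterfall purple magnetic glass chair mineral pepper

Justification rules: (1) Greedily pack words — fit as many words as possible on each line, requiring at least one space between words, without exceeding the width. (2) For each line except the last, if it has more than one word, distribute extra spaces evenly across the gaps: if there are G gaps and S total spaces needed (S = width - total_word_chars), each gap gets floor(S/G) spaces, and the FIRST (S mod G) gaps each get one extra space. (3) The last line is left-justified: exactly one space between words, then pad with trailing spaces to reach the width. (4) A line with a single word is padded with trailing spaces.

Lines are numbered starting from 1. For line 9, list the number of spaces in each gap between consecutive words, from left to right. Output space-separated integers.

Answer: 3

Derivation:
Line 1: ['problem'] (min_width=7, slack=5)
Line 2: ['golden'] (min_width=6, slack=6)
Line 3: ['valley', 'rock'] (min_width=11, slack=1)
Line 4: ['garden', 'fish'] (min_width=11, slack=1)
Line 5: ['chair', 'milk'] (min_width=10, slack=2)
Line 6: ['robot', 'book'] (min_width=10, slack=2)
Line 7: ['fish', 'plane'] (min_width=10, slack=2)
Line 8: ['six', 'sun'] (min_width=7, slack=5)
Line 9: ['green', 'were'] (min_width=10, slack=2)
Line 10: ['waterfall'] (min_width=9, slack=3)
Line 11: ['purple'] (min_width=6, slack=6)
Line 12: ['magnetic'] (min_width=8, slack=4)
Line 13: ['glass', 'chair'] (min_width=11, slack=1)
Line 14: ['mineral'] (min_width=7, slack=5)
Line 15: ['pepper'] (min_width=6, slack=6)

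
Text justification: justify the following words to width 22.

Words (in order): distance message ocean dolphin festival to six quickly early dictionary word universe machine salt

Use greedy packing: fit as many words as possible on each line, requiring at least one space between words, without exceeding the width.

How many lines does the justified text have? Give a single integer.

Line 1: ['distance', 'message', 'ocean'] (min_width=22, slack=0)
Line 2: ['dolphin', 'festival', 'to'] (min_width=19, slack=3)
Line 3: ['six', 'quickly', 'early'] (min_width=17, slack=5)
Line 4: ['dictionary', 'word'] (min_width=15, slack=7)
Line 5: ['universe', 'machine', 'salt'] (min_width=21, slack=1)
Total lines: 5

Answer: 5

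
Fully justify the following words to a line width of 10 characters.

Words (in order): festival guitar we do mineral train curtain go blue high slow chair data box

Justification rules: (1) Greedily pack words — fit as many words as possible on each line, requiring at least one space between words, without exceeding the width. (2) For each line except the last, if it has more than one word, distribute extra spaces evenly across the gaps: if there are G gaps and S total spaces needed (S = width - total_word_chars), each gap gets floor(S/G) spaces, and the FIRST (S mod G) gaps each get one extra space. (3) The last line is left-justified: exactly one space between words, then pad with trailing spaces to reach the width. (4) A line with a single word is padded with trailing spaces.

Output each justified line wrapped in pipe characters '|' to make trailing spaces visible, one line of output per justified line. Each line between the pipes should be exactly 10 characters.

Line 1: ['festival'] (min_width=8, slack=2)
Line 2: ['guitar', 'we'] (min_width=9, slack=1)
Line 3: ['do', 'mineral'] (min_width=10, slack=0)
Line 4: ['train'] (min_width=5, slack=5)
Line 5: ['curtain', 'go'] (min_width=10, slack=0)
Line 6: ['blue', 'high'] (min_width=9, slack=1)
Line 7: ['slow', 'chair'] (min_width=10, slack=0)
Line 8: ['data', 'box'] (min_width=8, slack=2)

Answer: |festival  |
|guitar  we|
|do mineral|
|train     |
|curtain go|
|blue  high|
|slow chair|
|data box  |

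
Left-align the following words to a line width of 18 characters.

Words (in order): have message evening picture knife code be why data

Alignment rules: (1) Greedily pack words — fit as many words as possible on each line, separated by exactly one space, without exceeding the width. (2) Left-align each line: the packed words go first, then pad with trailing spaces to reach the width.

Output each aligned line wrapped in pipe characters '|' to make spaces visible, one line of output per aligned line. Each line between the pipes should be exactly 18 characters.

Line 1: ['have', 'message'] (min_width=12, slack=6)
Line 2: ['evening', 'picture'] (min_width=15, slack=3)
Line 3: ['knife', 'code', 'be', 'why'] (min_width=17, slack=1)
Line 4: ['data'] (min_width=4, slack=14)

Answer: |have message      |
|evening picture   |
|knife code be why |
|data              |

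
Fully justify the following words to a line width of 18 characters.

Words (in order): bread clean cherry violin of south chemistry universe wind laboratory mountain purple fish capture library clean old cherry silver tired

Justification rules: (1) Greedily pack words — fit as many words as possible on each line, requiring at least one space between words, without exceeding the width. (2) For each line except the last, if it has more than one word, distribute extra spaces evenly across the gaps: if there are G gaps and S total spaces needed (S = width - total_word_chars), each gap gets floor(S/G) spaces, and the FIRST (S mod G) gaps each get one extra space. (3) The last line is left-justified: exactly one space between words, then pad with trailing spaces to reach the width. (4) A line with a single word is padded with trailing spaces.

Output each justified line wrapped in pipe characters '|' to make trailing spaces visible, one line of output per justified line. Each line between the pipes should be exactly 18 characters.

Line 1: ['bread', 'clean', 'cherry'] (min_width=18, slack=0)
Line 2: ['violin', 'of', 'south'] (min_width=15, slack=3)
Line 3: ['chemistry', 'universe'] (min_width=18, slack=0)
Line 4: ['wind', 'laboratory'] (min_width=15, slack=3)
Line 5: ['mountain', 'purple'] (min_width=15, slack=3)
Line 6: ['fish', 'capture'] (min_width=12, slack=6)
Line 7: ['library', 'clean', 'old'] (min_width=17, slack=1)
Line 8: ['cherry', 'silver'] (min_width=13, slack=5)
Line 9: ['tired'] (min_width=5, slack=13)

Answer: |bread clean cherry|
|violin   of  south|
|chemistry universe|
|wind    laboratory|
|mountain    purple|
|fish       capture|
|library  clean old|
|cherry      silver|
|tired             |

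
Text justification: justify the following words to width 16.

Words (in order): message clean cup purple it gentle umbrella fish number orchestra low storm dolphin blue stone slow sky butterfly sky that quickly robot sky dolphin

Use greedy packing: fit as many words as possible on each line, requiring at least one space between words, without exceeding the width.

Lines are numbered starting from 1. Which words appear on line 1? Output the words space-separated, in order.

Answer: message clean

Derivation:
Line 1: ['message', 'clean'] (min_width=13, slack=3)
Line 2: ['cup', 'purple', 'it'] (min_width=13, slack=3)
Line 3: ['gentle', 'umbrella'] (min_width=15, slack=1)
Line 4: ['fish', 'number'] (min_width=11, slack=5)
Line 5: ['orchestra', 'low'] (min_width=13, slack=3)
Line 6: ['storm', 'dolphin'] (min_width=13, slack=3)
Line 7: ['blue', 'stone', 'slow'] (min_width=15, slack=1)
Line 8: ['sky', 'butterfly'] (min_width=13, slack=3)
Line 9: ['sky', 'that', 'quickly'] (min_width=16, slack=0)
Line 10: ['robot', 'sky'] (min_width=9, slack=7)
Line 11: ['dolphin'] (min_width=7, slack=9)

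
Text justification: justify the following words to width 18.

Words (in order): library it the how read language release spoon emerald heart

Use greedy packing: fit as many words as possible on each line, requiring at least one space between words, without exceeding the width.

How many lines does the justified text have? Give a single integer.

Answer: 4

Derivation:
Line 1: ['library', 'it', 'the', 'how'] (min_width=18, slack=0)
Line 2: ['read', 'language'] (min_width=13, slack=5)
Line 3: ['release', 'spoon'] (min_width=13, slack=5)
Line 4: ['emerald', 'heart'] (min_width=13, slack=5)
Total lines: 4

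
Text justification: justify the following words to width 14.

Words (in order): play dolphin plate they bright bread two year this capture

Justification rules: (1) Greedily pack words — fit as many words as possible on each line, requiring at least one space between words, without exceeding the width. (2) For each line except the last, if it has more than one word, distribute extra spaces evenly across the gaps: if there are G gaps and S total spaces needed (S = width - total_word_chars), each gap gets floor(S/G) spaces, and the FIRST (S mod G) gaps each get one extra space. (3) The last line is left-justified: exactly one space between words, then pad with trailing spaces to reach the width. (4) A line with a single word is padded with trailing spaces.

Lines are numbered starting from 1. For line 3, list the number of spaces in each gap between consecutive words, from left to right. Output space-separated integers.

Answer: 3

Derivation:
Line 1: ['play', 'dolphin'] (min_width=12, slack=2)
Line 2: ['plate', 'they'] (min_width=10, slack=4)
Line 3: ['bright', 'bread'] (min_width=12, slack=2)
Line 4: ['two', 'year', 'this'] (min_width=13, slack=1)
Line 5: ['capture'] (min_width=7, slack=7)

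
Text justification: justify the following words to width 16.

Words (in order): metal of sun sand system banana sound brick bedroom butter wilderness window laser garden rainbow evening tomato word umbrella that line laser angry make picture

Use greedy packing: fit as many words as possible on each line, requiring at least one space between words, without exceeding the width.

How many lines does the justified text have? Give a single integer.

Line 1: ['metal', 'of', 'sun'] (min_width=12, slack=4)
Line 2: ['sand', 'system'] (min_width=11, slack=5)
Line 3: ['banana', 'sound'] (min_width=12, slack=4)
Line 4: ['brick', 'bedroom'] (min_width=13, slack=3)
Line 5: ['butter'] (min_width=6, slack=10)
Line 6: ['wilderness'] (min_width=10, slack=6)
Line 7: ['window', 'laser'] (min_width=12, slack=4)
Line 8: ['garden', 'rainbow'] (min_width=14, slack=2)
Line 9: ['evening', 'tomato'] (min_width=14, slack=2)
Line 10: ['word', 'umbrella'] (min_width=13, slack=3)
Line 11: ['that', 'line', 'laser'] (min_width=15, slack=1)
Line 12: ['angry', 'make'] (min_width=10, slack=6)
Line 13: ['picture'] (min_width=7, slack=9)
Total lines: 13

Answer: 13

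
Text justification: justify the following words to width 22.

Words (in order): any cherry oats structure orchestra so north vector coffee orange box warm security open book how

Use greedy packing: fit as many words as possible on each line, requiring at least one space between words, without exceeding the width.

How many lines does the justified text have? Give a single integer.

Line 1: ['any', 'cherry', 'oats'] (min_width=15, slack=7)
Line 2: ['structure', 'orchestra', 'so'] (min_width=22, slack=0)
Line 3: ['north', 'vector', 'coffee'] (min_width=19, slack=3)
Line 4: ['orange', 'box', 'warm'] (min_width=15, slack=7)
Line 5: ['security', 'open', 'book', 'how'] (min_width=22, slack=0)
Total lines: 5

Answer: 5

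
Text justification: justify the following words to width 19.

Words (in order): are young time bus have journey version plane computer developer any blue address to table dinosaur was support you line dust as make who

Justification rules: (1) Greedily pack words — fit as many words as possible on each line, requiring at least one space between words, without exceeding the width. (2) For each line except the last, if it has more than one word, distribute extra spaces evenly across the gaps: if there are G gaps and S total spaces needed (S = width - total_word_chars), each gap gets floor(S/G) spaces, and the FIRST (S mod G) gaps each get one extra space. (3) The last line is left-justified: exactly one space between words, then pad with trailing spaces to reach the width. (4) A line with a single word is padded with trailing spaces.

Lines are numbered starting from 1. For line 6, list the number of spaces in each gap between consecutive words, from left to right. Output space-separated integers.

Answer: 2 1

Derivation:
Line 1: ['are', 'young', 'time', 'bus'] (min_width=18, slack=1)
Line 2: ['have', 'journey'] (min_width=12, slack=7)
Line 3: ['version', 'plane'] (min_width=13, slack=6)
Line 4: ['computer', 'developer'] (min_width=18, slack=1)
Line 5: ['any', 'blue', 'address', 'to'] (min_width=19, slack=0)
Line 6: ['table', 'dinosaur', 'was'] (min_width=18, slack=1)
Line 7: ['support', 'you', 'line'] (min_width=16, slack=3)
Line 8: ['dust', 'as', 'make', 'who'] (min_width=16, slack=3)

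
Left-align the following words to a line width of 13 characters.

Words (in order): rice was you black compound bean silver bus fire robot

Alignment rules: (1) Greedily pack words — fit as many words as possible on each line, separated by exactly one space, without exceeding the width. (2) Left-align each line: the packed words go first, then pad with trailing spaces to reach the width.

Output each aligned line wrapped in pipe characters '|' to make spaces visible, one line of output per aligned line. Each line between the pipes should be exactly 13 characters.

Answer: |rice was you |
|black        |
|compound bean|
|silver bus   |
|fire robot   |

Derivation:
Line 1: ['rice', 'was', 'you'] (min_width=12, slack=1)
Line 2: ['black'] (min_width=5, slack=8)
Line 3: ['compound', 'bean'] (min_width=13, slack=0)
Line 4: ['silver', 'bus'] (min_width=10, slack=3)
Line 5: ['fire', 'robot'] (min_width=10, slack=3)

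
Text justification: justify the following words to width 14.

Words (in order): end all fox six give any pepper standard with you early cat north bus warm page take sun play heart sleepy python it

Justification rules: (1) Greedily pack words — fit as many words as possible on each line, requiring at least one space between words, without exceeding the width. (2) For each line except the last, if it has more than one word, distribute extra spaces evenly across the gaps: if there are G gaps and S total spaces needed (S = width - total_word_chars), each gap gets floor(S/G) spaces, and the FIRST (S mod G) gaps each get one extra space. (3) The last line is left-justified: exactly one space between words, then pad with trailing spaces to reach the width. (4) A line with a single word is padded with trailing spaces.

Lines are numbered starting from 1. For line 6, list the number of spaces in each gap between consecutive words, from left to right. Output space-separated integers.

Answer: 1 1

Derivation:
Line 1: ['end', 'all', 'fox'] (min_width=11, slack=3)
Line 2: ['six', 'give', 'any'] (min_width=12, slack=2)
Line 3: ['pepper'] (min_width=6, slack=8)
Line 4: ['standard', 'with'] (min_width=13, slack=1)
Line 5: ['you', 'early', 'cat'] (min_width=13, slack=1)
Line 6: ['north', 'bus', 'warm'] (min_width=14, slack=0)
Line 7: ['page', 'take', 'sun'] (min_width=13, slack=1)
Line 8: ['play', 'heart'] (min_width=10, slack=4)
Line 9: ['sleepy', 'python'] (min_width=13, slack=1)
Line 10: ['it'] (min_width=2, slack=12)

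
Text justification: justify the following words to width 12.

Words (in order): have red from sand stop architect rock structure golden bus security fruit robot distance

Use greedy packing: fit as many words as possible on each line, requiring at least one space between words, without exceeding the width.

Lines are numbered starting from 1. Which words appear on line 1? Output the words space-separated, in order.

Answer: have red

Derivation:
Line 1: ['have', 'red'] (min_width=8, slack=4)
Line 2: ['from', 'sand'] (min_width=9, slack=3)
Line 3: ['stop'] (min_width=4, slack=8)
Line 4: ['architect'] (min_width=9, slack=3)
Line 5: ['rock'] (min_width=4, slack=8)
Line 6: ['structure'] (min_width=9, slack=3)
Line 7: ['golden', 'bus'] (min_width=10, slack=2)
Line 8: ['security'] (min_width=8, slack=4)
Line 9: ['fruit', 'robot'] (min_width=11, slack=1)
Line 10: ['distance'] (min_width=8, slack=4)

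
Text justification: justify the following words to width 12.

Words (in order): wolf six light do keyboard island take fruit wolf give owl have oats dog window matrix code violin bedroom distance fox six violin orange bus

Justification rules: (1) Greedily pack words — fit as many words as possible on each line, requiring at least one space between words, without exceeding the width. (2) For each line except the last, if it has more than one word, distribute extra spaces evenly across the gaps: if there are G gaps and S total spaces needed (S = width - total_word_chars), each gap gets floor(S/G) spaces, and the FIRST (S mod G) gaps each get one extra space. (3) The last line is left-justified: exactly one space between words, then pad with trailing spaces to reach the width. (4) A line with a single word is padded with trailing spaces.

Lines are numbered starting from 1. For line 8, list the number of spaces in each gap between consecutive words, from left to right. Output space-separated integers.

Line 1: ['wolf', 'six'] (min_width=8, slack=4)
Line 2: ['light', 'do'] (min_width=8, slack=4)
Line 3: ['keyboard'] (min_width=8, slack=4)
Line 4: ['island', 'take'] (min_width=11, slack=1)
Line 5: ['fruit', 'wolf'] (min_width=10, slack=2)
Line 6: ['give', 'owl'] (min_width=8, slack=4)
Line 7: ['have', 'oats'] (min_width=9, slack=3)
Line 8: ['dog', 'window'] (min_width=10, slack=2)
Line 9: ['matrix', 'code'] (min_width=11, slack=1)
Line 10: ['violin'] (min_width=6, slack=6)
Line 11: ['bedroom'] (min_width=7, slack=5)
Line 12: ['distance', 'fox'] (min_width=12, slack=0)
Line 13: ['six', 'violin'] (min_width=10, slack=2)
Line 14: ['orange', 'bus'] (min_width=10, slack=2)

Answer: 3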